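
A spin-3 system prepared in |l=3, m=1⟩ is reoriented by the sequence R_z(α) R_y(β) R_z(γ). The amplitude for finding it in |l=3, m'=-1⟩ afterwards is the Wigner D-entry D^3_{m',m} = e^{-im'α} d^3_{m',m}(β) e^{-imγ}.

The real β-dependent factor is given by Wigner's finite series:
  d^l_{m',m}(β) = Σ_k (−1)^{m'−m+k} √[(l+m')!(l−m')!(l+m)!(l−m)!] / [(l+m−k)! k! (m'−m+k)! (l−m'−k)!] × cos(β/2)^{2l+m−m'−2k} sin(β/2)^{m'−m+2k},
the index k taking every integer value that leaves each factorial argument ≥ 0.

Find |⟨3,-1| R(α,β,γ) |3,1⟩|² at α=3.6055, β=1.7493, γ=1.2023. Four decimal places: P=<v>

D^3_{-1,1}(3.6055,1.7493,1.2023) = e^{-i·-1·3.6055}·d^3_{-1,1}(1.7493)·e^{-i·1·1.2023}. Compute d first:
c=cos(1.7493/2)=0.641265, s=sin(1.7493/2)=0.767319; N=√[2·24·24·2]=48.000000
k∈{2,3,4} keeps every argument non-negative
  k=2: (−1)^0·48.0000/(8)·0.6413^4·0.7673^2 = +0.597385
  k=3: (−1)^1·48.0000/(6)·0.6413^2·0.7673^4 = -1.140433
  k=4: (−1)^2·48.0000/(48)·0.6413^0·0.7673^6 = +0.204106
d^3_{-1,1}(1.7493) = +0.597385 -1.140433 +0.204106 = -0.338941
|D^3_{-1,1}|² = |d^3_{-1,1}(β)|² = (-0.338941)² = 0.114881 (the z-rotation phases have unit modulus)

P=0.1149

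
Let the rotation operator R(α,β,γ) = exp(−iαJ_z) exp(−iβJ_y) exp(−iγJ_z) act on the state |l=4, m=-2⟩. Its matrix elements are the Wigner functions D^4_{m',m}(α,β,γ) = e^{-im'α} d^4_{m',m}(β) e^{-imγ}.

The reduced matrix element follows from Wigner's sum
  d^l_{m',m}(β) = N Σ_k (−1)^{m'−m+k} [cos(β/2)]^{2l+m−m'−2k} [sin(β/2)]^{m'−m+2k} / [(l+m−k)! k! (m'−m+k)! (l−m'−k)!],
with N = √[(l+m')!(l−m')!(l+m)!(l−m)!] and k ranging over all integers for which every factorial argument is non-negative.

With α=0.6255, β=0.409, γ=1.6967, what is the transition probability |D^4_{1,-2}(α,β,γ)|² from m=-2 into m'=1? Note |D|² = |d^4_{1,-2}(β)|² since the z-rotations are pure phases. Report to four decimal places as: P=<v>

P=0.0100

D^4_{1,-2}(0.6255,0.409,1.6967) = e^{-i·1·0.6255}·d^4_{1,-2}(0.409)·e^{-i·-2·1.6967}. Compute d first:
With c≡cos(β/2)=0.979163 and s≡sin(β/2)=0.203078, N=[120·6·2·720]^{1/2}=1018.233765
k∈{0,1,2} keeps every argument non-negative
  k=0: (−1)^3·1018.2338/(72)·0.9792^5·0.2031^3 = -0.106604
  k=1: (−1)^4·1018.2338/(48)·0.9792^3·0.2031^5 = +0.006878
  k=2: (−1)^5·1018.2338/(240)·0.9792^1·0.2031^7 = -0.000059
d^4_{1,-2}(0.409) = -0.106604 +0.006878 -0.000059 = -0.099785
|D^4_{1,-2}|² = |d^4_{1,-2}(β)|² = (-0.099785)² = 0.009957 (the z-rotation phases have unit modulus)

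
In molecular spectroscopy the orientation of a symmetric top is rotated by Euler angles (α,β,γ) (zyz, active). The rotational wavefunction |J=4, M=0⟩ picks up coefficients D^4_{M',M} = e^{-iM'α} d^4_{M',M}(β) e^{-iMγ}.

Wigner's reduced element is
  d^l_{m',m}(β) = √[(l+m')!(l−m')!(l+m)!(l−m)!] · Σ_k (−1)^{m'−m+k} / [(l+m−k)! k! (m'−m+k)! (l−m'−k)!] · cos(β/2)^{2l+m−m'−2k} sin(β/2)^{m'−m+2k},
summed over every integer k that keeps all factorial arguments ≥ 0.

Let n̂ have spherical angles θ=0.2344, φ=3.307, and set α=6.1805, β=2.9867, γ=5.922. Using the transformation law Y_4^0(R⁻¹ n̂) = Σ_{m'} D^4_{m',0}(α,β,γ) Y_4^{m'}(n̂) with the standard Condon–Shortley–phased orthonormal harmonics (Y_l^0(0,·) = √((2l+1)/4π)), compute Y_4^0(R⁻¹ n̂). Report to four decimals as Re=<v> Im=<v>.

Need the full column D^4_{m',0} for m'=−4..4 at α=6.1805, β=2.9867, γ=5.922.
cos(β/2)=0.077369, sin(β/2)=0.997003
d^4_{-4,0}: single k=4 term ⇒ +0.000296;  D = +0.000272-0.000118i
d^4_{-3,0}: k∈[3..4] ⇒ +0.000033 -0.005398 = -0.005366;  D = -0.005113+0.001627i
d^4_{-2,0}: k∈[2..4] ⇒ +0.000002 -0.000896 +0.055774 = +0.054880;  D = +0.053727-0.011192i
d^4_{-1,0}: k∈[1..4] ⇒ +0.000000 -0.000074 +0.012242 -0.338809 = -0.326641;  D = -0.324921+0.033482i
d^4_{0,0}: k∈[0..4] ⇒ +0.000000 -0.000003 +0.001275 -0.094066 +0.976270 = +0.883476;  D = +0.883476+0.000000i
d^4_{1,0}: k∈[0..3] ⇒ -0.000000 +0.000074 -0.012242 +0.338809 = +0.326641;  D = +0.324921+0.033482i
d^4_{2,0}: k∈[0..2] ⇒ +0.000002 -0.000896 +0.055774 = +0.054880;  D = +0.053727+0.011192i
d^4_{3,0}: k∈[0..1] ⇒ -0.000033 +0.005398 = +0.005366;  D = +0.005113+0.001627i
d^4_{4,0}: single k=0 term ⇒ +0.000296;  D = +0.000272+0.000118i
Y_4^{m'}(θ=0.2344,φ=3.307) and Σ D·Y over m':
  (+0.0003-0.0001i)·(+0.0010-0.0008i)  (-0.0051+0.0016i)·(-0.0134+0.0073i)  (+0.0537-0.0112i)·(+0.0960-0.0330i)  (-0.3249+0.0335i)·(-0.3819+0.0637i)  (+0.8835+0.0000i)·(+0.6288+0.0000i)  (+0.3249+0.0335i)·(+0.3819+0.0637i)  (+0.0537+0.0112i)·(+0.0960+0.0330i)  (+0.0051+0.0016i)·(+0.0134+0.0073i)  (+0.0003+0.0001i)·(+0.0010+0.0008i)
Y_4^0(R⁻¹ n̂) = +0.809092-0.000000i

Re=0.8091 Im=0.0000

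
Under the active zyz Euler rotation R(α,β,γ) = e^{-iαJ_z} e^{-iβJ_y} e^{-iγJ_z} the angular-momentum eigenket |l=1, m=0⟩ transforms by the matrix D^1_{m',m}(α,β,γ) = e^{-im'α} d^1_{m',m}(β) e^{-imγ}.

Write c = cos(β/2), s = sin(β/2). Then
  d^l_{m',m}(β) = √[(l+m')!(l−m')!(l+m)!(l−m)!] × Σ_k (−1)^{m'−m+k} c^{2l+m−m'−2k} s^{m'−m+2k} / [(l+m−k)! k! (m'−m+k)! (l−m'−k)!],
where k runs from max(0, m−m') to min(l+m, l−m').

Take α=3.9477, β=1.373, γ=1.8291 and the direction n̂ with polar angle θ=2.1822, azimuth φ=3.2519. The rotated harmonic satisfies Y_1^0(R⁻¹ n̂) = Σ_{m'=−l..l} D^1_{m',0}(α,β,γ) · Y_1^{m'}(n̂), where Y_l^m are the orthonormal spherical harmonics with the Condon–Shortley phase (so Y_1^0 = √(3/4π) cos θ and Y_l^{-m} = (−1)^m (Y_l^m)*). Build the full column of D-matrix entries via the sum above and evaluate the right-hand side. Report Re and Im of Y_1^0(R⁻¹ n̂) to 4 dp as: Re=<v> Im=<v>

Re=0.2460 Im=0.0000

Need the full column D^1_{m',0} for m'=−1..1 at α=3.9477, β=1.373, γ=1.8291.
cos(β/2)=0.773469, sin(β/2)=0.633834
d^1_{-1,0}: single k=1 term ⇒ +0.693320;  D = -0.479994-0.500298i
d^1_{0,0}: k∈[0..1] ⇒ +0.598255 -0.401745 = +0.196509;  D = +0.196509+0.000000i
d^1_{1,0}: single k=0 term ⇒ -0.693320;  D = +0.479994-0.500298i
Y_1^{m'}(θ=2.1822,φ=3.2519) and Σ D·Y over m':
  (-0.4800-0.5003i)·(-0.2812+0.0311i)  (+0.1965+0.0000i)·(-0.2805+0.0000i)  (+0.4800-0.5003i)·(+0.2812+0.0311i)
Y_1^0(R⁻¹ n̂) = +0.245983+0.000000i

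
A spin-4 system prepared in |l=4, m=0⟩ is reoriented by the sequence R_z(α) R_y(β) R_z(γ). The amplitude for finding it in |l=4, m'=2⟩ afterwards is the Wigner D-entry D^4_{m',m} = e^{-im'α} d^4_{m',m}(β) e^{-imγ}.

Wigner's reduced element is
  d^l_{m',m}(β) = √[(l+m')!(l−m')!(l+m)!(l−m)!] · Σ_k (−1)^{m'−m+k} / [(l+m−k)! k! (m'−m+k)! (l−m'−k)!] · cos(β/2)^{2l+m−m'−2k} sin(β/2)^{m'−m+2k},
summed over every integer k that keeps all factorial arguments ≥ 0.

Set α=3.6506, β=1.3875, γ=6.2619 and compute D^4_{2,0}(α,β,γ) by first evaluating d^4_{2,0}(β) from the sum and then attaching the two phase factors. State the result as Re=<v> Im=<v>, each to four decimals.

Split into d^4_{2,0}(β=1.3875) × two z-phases.
c=cos(1.3875/2)=0.768854, s=sin(1.3875/2)=0.639425; N=√[720·2·24·24]=910.735966
Admissible k: 0..2 (factorial args all ≥0)
  k=0: (−1)^2·910.7360/(96)·0.7689^6·0.6394^2 = +0.801239
  k=1: (−1)^3·910.7360/(36)·0.7689^4·0.6394^4 = -1.477824
  k=2: (−1)^4·910.7360/(96)·0.7689^2·0.6394^6 = +0.383306
d^4_{2,0}(1.3875) = +0.801239 -1.477824 +0.383306 = -0.293279
D = (+0.525057-0.851067i)·(-0.293279)·(+1.000000+0.000000i) = -0.153988+0.249600i

Re=-0.1540 Im=0.2496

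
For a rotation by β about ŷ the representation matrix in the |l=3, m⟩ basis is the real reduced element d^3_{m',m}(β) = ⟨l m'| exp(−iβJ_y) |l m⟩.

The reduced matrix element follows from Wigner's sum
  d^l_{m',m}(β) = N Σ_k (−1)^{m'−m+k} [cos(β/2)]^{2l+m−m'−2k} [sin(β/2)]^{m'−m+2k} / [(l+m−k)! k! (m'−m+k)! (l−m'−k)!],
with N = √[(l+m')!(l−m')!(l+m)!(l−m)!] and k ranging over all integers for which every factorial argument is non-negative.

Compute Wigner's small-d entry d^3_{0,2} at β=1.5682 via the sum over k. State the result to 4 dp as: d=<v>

d=0.0036

d^3_{0,2}(β=1.5682) via Wigner's sum:
c=cos(1.5682/2)=0.708024, s=sin(1.5682/2)=0.706188; N=√[6·6·120·1]=65.726707
The bounds max(0,m−m')=2 and min(l+m,l−m')=3 give 2 terms
  k=2: (−1)^0·65.7267/(12)·0.7080^4·0.7062^2 = +0.686426
  k=3: (−1)^1·65.7267/(12)·0.7080^2·0.7062^4 = -0.682871
d^3_{0,2}(1.5682) = +0.686426 -0.682871 = +0.003555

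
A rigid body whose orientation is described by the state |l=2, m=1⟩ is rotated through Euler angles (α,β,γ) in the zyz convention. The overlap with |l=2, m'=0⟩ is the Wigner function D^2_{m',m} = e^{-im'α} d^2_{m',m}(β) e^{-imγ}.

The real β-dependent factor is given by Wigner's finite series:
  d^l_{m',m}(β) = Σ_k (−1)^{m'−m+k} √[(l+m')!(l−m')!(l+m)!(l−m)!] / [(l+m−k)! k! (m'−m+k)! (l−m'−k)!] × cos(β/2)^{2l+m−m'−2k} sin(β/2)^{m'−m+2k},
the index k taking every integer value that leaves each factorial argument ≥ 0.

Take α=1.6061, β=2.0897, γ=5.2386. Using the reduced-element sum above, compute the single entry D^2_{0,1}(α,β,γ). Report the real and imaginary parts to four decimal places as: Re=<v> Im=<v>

Re=-0.2649 Im=-0.4561

Split into d^2_{0,1}(β=2.0897) × two z-phases.
c=cos(2.0897/2)=0.502032, s=sin(2.0897/2)=0.864849; N=√[2·2·6·1]=4.898979
k∈{1,2} keeps every argument non-negative
  k=1: (−1)^0·4.8990/(2)·0.5020^3·0.8648^1 = +0.268046
  k=2: (−1)^1·4.8990/(2)·0.5020^1·0.8648^3 = -0.795478
d^2_{0,1}(2.0897) = +0.268046 -0.795478 = -0.527432
D = (+1.000000+0.000000i)·(-0.527432)·(+0.502261+0.864716i) = -0.264908-0.456079i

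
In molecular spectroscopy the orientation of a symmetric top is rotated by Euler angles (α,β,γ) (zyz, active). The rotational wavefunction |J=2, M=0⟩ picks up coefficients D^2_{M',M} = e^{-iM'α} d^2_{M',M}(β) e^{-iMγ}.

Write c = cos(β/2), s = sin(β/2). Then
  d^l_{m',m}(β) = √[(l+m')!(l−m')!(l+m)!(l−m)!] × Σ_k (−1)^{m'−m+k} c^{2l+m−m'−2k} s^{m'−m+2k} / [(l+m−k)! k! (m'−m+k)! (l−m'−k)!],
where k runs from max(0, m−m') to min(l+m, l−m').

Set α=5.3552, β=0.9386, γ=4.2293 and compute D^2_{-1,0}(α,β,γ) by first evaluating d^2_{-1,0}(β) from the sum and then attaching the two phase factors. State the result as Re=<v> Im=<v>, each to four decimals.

Re=0.3500 Im=-0.4673

D^2_{-1,0}(5.3552,0.9386,4.2293) = e^{-i·-1·5.3552}·d^2_{-1,0}(0.9386)·e^{-i·0·4.2293}. Compute d first:
c=cos(0.9386/2)=0.891885, s=sin(0.9386/2)=0.452262; N=√[1·6·2·2]=4.898979
k: max(0,(0)−(-1))=1 … min(2+(0),2−(-1))=2
  k=1: (−1)^0·4.8990/(2)·0.8919^3·0.4523^1 = +0.785946
  k=2: (−1)^1·4.8990/(2)·0.8919^1·0.4523^3 = -0.202095
d^2_{-1,0}(0.9386) = +0.785946 -0.202095 = +0.583851
Phases: e^{-i·(-1)·5.3552}=+0.599448-0.800414i, e^{-i·(0)·4.2293}=+1.000000+0.000000i ⇒ D=+0.349988-0.467322i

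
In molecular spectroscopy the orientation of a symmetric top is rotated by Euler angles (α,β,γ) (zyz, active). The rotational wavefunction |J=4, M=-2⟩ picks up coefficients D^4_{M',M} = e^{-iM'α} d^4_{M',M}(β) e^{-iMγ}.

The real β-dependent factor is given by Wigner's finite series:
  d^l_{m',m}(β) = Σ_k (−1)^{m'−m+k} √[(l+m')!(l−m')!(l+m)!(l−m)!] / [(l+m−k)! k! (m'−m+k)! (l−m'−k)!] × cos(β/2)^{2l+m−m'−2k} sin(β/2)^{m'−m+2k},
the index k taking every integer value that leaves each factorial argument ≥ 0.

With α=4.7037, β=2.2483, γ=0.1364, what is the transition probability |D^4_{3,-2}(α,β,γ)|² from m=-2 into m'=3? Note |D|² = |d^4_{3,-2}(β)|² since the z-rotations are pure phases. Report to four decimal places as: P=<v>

P=0.0599

Split into d^4_{3,-2}(β=2.2483) × two z-phases.
c=cos(2.2483/2)=0.431943, s=sin(2.2483/2)=0.901901; N=√[5040·1·2·720]=2693.993318
Admissible k: 0..1 (factorial args all ≥0)
  k=0: (−1)^5·2693.9933/(240)·0.4319^3·0.9019^5 = -0.539833
  k=1: (−1)^6·2693.9933/(720)·0.4319^1·0.9019^7 = +0.784516
d^4_{3,-2}(2.2483) = -0.539833 +0.784516 = +0.244684
|D^4_{3,-2}|² = |d^4_{3,-2}(β)|² = (+0.244684)² = 0.059870 (the z-rotation phases have unit modulus)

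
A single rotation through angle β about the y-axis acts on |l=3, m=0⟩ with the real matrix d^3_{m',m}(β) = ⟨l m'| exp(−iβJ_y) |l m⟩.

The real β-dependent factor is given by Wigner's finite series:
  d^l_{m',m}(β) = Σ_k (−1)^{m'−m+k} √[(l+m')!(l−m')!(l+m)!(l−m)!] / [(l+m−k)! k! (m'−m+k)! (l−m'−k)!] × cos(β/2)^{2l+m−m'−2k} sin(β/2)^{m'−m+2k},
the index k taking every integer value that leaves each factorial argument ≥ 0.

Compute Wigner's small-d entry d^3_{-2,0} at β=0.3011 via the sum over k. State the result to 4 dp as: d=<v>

d^3_{-2,0}(β=0.3011) via Wigner's sum:
Half-angle: c=0.988689, s=0.149982. N=√(1·120·6·6)=65.726707
k∈{2,3} keeps every argument non-negative
  k=2: (−1)^0·65.7267/(12)·0.9887^4·0.1500^2 = +0.117727
  k=3: (−1)^1·65.7267/(12)·0.9887^2·0.1500^4 = -0.002709
d^3_{-2,0}(0.3011) = +0.117727 -0.002709 = +0.115018

d=0.1150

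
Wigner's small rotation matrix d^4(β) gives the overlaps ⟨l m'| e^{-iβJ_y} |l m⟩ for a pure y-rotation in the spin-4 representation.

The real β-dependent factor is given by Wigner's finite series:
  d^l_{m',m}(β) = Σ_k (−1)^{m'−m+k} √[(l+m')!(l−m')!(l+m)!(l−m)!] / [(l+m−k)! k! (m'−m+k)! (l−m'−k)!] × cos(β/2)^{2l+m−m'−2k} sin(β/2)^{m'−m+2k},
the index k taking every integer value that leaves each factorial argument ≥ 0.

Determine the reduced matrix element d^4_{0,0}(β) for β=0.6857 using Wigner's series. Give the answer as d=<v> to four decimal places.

d=-0.3014

d^4_{0,0}(β=0.6857) via Wigner's sum:
Half-angle: c=0.941800, s=0.336173. N=√(24·24·24·24)=576.000000
Admissible k: 0..4 (factorial args all ≥0)
  k=0: (−1)^0·576.0000/(576)·0.9418^8·0.3362^0 = +0.618972
  k=1: (−1)^1·576.0000/(36)·0.9418^6·0.3362^2 = -1.261821
  k=2: (−1)^2·576.0000/(16)·0.9418^4·0.3362^4 = +0.361732
  k=3: (−1)^3·576.0000/(36)·0.9418^2·0.3362^6 = -0.020484
  k=4: (−1)^4·576.0000/(576)·0.9418^0·0.3362^8 = +0.000163
d^4_{0,0}(0.6857) = +0.618972 -1.261821 +0.361732 -0.020484 +0.000163 = -0.301438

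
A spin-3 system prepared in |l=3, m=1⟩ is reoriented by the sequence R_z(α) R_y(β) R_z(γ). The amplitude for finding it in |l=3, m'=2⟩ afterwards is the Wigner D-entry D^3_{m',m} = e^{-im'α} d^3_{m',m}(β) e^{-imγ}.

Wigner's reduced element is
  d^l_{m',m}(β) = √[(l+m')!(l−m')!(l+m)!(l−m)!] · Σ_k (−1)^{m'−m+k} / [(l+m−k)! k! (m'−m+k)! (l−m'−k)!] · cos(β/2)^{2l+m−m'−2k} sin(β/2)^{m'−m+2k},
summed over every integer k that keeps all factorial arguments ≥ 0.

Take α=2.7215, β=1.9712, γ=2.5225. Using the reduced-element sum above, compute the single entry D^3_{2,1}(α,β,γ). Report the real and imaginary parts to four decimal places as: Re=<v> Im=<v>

Re=-0.0536 Im=-0.4789

Split into d^3_{2,1}(β=1.9712) × two z-phases.
Half-angle: c=0.552363, s=0.833604. N=√(120·1·24·2)=75.894664
Admissible k: 0..1 (factorial args all ≥0)
  k=0: (−1)^1·75.8947/(24)·0.5524^5·0.8336^1 = -0.135545
  k=1: (−1)^2·75.8947/(12)·0.5524^3·0.8336^3 = +0.617423
d^3_{2,1}(1.9712) = -0.135545 +0.617423 = +0.481878
D = (+0.667325+0.744767i)·(+0.481878)·(-0.814405-0.580296i) = -0.053627-0.478885i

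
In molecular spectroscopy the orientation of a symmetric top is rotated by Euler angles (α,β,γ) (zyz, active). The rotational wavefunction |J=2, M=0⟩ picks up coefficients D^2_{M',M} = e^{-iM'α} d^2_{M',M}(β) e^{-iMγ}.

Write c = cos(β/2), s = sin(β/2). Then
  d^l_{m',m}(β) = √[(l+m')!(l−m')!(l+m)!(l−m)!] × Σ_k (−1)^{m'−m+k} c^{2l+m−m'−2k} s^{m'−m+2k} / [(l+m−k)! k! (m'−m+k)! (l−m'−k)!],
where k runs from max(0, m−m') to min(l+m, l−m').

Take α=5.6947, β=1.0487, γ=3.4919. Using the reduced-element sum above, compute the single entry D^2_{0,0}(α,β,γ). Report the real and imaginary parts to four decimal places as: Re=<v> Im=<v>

Re=-0.1270 Im=0.0000

First d^2_{0,0}(β=1.0487), then the phase factors e^{-i(0)α} and e^{-i(0)γ}:
Half-angle: c=0.865650, s=0.500650. N=√(2·2·2·2)=4.000000
k∈{0,1,2} keeps every argument non-negative
  k=0: (−1)^0·4.0000/(4)·0.8656^4·0.5007^0 = +0.561524
  k=1: (−1)^1·4.0000/(1)·0.8656^2·0.5007^2 = -0.751300
  k=2: (−1)^2·4.0000/(4)·0.8656^0·0.5007^4 = +0.062826
d^2_{0,0}(1.0487) = +0.561524 -0.751300 +0.062826 = -0.126950
D = (+1.000000+0.000000i)·(-0.126950)·(+1.000000+0.000000i) = -0.126950+0.000000i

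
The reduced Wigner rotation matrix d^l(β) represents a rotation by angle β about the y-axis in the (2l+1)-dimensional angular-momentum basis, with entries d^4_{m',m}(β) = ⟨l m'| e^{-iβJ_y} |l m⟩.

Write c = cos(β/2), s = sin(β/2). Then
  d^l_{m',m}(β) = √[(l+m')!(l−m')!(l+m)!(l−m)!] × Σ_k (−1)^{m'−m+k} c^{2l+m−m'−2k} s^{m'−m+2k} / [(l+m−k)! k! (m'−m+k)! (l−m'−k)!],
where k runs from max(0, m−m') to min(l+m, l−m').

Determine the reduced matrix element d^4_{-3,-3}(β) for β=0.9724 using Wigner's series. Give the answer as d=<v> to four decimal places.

d^4_{-3,-3}(β=0.9724) via Wigner's sum:
With c≡cos(β/2)=0.884115 and s≡sin(β/2)=0.467270, N=[1·5040·1·5040]^{1/2}=5040.000000
k∈{0,1} keeps every argument non-negative
  k=0: (−1)^0·5040.0000/(5040)·0.8841^8·0.4673^0 = +0.373310
  k=1: (−1)^1·5040.0000/(720)·0.8841^6·0.4673^2 = -0.729937
d^4_{-3,-3}(0.9724) = +0.373310 -0.729937 = -0.356627

d=-0.3566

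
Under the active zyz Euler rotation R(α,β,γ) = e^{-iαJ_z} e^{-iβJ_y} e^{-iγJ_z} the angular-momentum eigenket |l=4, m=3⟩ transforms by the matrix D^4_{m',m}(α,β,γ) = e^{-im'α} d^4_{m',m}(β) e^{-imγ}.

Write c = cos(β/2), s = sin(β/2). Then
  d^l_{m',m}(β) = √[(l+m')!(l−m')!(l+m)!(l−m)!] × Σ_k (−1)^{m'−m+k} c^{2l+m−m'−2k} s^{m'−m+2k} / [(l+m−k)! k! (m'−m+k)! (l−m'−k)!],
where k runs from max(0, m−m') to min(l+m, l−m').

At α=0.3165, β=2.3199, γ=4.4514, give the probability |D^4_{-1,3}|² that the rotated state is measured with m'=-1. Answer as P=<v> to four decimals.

Split into d^4_{-1,3}(β=2.3199) × two z-phases.
Half-angle: c=0.399385, s=0.916783. N=√(6·120·5040·1)=1904.940944
k∈{4,5} keeps every argument non-negative
  k=4: (−1)^0·1904.9409/(144)·0.3994^4·0.9168^4 = +0.237768
  k=5: (−1)^1·1904.9409/(240)·0.3994^2·0.9168^6 = -0.751717
d^4_{-1,3}(2.3199) = +0.237768 -0.751717 = -0.513948
|D^4_{-1,3}|² = |d^4_{-1,3}(β)|² = (-0.513948)² = 0.264143 (the z-rotation phases have unit modulus)

P=0.2641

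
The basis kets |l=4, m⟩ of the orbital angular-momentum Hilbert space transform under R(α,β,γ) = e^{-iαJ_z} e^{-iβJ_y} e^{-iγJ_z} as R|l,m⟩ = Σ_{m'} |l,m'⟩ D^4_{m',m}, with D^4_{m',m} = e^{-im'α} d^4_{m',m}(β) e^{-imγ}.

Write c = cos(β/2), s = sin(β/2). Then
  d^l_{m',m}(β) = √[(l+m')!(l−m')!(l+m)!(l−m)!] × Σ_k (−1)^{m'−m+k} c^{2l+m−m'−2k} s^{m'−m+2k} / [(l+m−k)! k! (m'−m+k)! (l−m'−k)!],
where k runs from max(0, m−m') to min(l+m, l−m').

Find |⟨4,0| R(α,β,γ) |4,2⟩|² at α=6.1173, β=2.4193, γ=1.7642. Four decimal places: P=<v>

P=0.2581

Split into d^4_{0,2}(β=2.4193) × two z-phases.
With c≡cos(β/2)=0.353347 and s≡sin(β/2)=0.935492, N=[24·24·720·2]^{1/2}=910.735966
Admissible k: 2..4 (factorial args all ≥0)
  k=2: (−1)^0·910.7360/(96)·0.3533^6·0.9355^2 = +0.016159
  k=3: (−1)^1·910.7360/(36)·0.3533^4·0.9355^4 = -0.302034
  k=4: (−1)^2·910.7360/(96)·0.3533^2·0.9355^6 = +0.793899
d^4_{0,2}(2.4193) = +0.016159 -0.302034 +0.793899 = +0.508024
|D^4_{0,2}|² = |d^4_{0,2}(β)|² = (+0.508024)² = 0.258088 (the z-rotation phases have unit modulus)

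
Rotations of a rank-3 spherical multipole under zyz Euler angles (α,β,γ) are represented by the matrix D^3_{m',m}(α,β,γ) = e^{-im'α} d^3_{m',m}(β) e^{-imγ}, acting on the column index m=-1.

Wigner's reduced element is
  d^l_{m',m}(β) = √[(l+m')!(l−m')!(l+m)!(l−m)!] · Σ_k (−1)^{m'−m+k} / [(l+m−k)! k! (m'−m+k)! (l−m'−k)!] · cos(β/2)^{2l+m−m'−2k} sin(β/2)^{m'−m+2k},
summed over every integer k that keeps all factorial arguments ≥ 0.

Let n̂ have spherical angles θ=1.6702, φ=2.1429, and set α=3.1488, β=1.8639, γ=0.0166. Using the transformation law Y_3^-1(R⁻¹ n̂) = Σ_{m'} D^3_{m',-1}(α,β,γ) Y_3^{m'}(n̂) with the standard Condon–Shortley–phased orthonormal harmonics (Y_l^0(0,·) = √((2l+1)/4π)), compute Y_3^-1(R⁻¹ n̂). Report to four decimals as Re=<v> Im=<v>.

Need the full column D^3_{m',-1} for m'=−3..3 at α=3.1488, β=1.8639, γ=0.0166.
cos(β/2)=0.596270, sin(β/2)=0.802784
d^3_{-3,-1}: single k=2 term ⇒ +0.315511;  D = -0.315280-0.012057i
d^3_{-2,-1}: k∈[1..2] ⇒ +0.191343 -0.693673 = -0.502330;  D = -0.502088-0.015577i
d^3_{-1,-1}: k∈[0..2] ⇒ +0.044942 -0.651716 +0.885996 = +0.279223;  D = -0.279143-0.006647i
d^3_{0,-1}: k∈[0..2] ⇒ -0.209606 +1.139821 -0.688696 = +0.241519;  D = +0.241486+0.004009i
d^3_{1,-1}: k∈[0..2] ⇒ +0.488787 -1.181329 +0.267666 = -0.424876;  D = +0.424857+0.003991i
d^3_{2,-1}: k∈[0..1] ⇒ -0.693673 +0.628690 = -0.064982;  D = -0.064982-0.000142i
d^3_{3,-1}: single k=0 term ⇒ +0.571908;  D = -0.571901+0.002872i
Y_3^{m'}(θ=1.6702,φ=2.1429) and Σ D·Y over m':
  (-0.3153-0.0121i)·(+0.4067-0.0596i)  (-0.5021-0.0156i)·(+0.0416-0.0914i)  (-0.2791-0.0066i)·(+0.1655+0.2571i)  (+0.2415+0.0040i)·(+0.1093+0.0000i)  (+0.4249+0.0040i)·(-0.1655+0.2571i)  (-0.0650-0.0001i)·(+0.0416+0.0914i)  (-0.5719+0.0029i)·(-0.4067-0.0596i)
Y_3^-1(R⁻¹ n̂) = -0.010609+0.122253i

Re=-0.0106 Im=0.1223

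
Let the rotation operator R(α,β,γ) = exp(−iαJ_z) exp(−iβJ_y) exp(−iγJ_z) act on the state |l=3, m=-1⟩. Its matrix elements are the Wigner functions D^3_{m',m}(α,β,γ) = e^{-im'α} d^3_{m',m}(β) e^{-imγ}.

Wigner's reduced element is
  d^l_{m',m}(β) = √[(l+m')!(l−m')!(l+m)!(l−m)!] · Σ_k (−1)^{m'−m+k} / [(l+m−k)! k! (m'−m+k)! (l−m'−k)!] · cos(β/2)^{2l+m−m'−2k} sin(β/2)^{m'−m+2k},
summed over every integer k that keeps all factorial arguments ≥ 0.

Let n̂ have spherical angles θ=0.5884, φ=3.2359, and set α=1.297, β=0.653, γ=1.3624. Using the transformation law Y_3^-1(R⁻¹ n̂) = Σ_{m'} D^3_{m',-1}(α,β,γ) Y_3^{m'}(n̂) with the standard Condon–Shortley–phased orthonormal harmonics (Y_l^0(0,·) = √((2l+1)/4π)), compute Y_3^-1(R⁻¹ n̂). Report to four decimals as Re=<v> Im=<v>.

Need the full column D^3_{m',-1} for m'=−3..3 at α=1.297, β=0.653, γ=1.3624.
cos(β/2)=0.947171, sin(β/2)=0.320730
d^3_{-3,-1}: single k=2 term ⇒ +0.320655;  D = +0.165138-0.274861i
d^3_{-2,-1}: k∈[1..2] ⇒ +0.773180 -0.177310 = +0.595870;  D = -0.408772-0.433551i
d^3_{-1,-1}: k∈[0..2] ⇒ +0.722054 -0.662341 +0.056959 = +0.116672;  D = -0.103369+0.054103i
d^3_{0,-1}: k∈[0..2] ⇒ -0.846976 +0.291350 -0.011136 = -0.566762;  D = -0.117258-0.554500i
d^3_{1,-1}: k∈[0..2] ⇒ +0.496756 -0.075946 +0.001089 = +0.421899;  D = +0.420997+0.027573i
d^3_{2,-1}: k∈[0..1] ⇒ -0.177310 +0.010165 = -0.167145;  D = -0.055614+0.157621i
d^3_{3,-1}: single k=0 term ⇒ +0.036767;  D = -0.030073-0.021153i
Y_3^{m'}(θ=0.5884,φ=3.2359) and Σ D·Y over m':
  (+0.1651-0.2749i)·(-0.0685+0.0199i)  (-0.4088-0.4336i)·(+0.2572-0.0491i)  (-0.1034+0.0541i)·(-0.4392+0.0415i)  (-0.1173-0.5545i)·(+0.1427+0.0000i)  (+0.4210+0.0276i)·(+0.4392+0.0415i)  (-0.0556+0.1576i)·(+0.2572+0.0491i)  (-0.0301-0.0212i)·(+0.0685+0.0199i)
Y_3^-1(R⁻¹ n̂) = +0.054235-0.111155i

Re=0.0542 Im=-0.1112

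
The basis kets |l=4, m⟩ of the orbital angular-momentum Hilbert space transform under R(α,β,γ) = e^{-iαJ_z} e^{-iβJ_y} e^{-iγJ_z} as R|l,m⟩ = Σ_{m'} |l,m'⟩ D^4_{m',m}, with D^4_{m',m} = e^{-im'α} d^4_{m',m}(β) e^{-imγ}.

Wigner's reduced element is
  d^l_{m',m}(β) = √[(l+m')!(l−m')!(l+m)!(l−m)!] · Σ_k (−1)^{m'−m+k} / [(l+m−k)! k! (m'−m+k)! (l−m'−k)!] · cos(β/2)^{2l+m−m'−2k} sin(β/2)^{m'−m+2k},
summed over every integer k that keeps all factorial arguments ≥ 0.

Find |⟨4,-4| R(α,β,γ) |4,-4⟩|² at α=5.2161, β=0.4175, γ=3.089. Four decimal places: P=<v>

First d^4_{-4,-4}(β=0.4175), then the phase factors e^{-i(-4)α} and e^{-i(-4)γ}:
c=cos(0.4175/2)=0.978291, s=sin(0.4175/2)=0.207237; N=√[1·40320·1·40320]=40320.000000
k: max(0,(-4)−(-4))=0 … min(4+(-4),4−(-4))=0
  k=0: (−1)^0·40320.0000/(40320)·0.9783^8·0.2072^0 = +0.838964
d^4_{-4,-4}(0.4175) = +0.838964
|D^4_{-4,-4}|² = |d^4_{-4,-4}(β)|² = (+0.838964)² = 0.703861 (the z-rotation phases have unit modulus)

P=0.7039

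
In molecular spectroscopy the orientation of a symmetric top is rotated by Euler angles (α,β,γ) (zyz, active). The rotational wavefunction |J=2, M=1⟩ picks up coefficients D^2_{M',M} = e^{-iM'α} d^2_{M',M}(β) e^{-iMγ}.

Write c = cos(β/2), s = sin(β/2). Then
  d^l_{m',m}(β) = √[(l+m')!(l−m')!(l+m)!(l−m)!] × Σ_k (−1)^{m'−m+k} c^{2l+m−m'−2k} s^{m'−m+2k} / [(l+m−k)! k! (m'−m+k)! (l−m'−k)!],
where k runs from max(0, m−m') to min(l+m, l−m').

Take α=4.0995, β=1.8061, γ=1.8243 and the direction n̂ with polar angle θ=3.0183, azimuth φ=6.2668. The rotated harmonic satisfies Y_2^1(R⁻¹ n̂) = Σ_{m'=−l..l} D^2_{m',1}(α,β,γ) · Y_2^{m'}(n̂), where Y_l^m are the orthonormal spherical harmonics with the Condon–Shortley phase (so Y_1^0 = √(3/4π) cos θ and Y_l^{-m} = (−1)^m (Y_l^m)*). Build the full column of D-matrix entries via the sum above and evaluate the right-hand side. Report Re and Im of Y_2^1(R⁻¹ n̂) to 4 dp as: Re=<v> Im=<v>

Need the full column D^2_{m',1} for m'=−2..2 at α=4.0995, β=1.8061, γ=1.8243.
cos(β/2)=0.619218, sin(β/2)=0.785219
d^2_{-2,1}: single k=3 term ⇒ +0.599579;  D = +0.597070+0.054794i
d^2_{-1,1}: k∈[2..3] ⇒ +0.709235 -0.380158 = +0.329077;  D = -0.213104+0.250756i
d^2_{0,1}: k∈[1..2] ⇒ +0.456664 -0.734331 = -0.277667;  D = +0.069638+0.268792i
d^2_{1,1}: k∈[0..1] ⇒ +0.147019 -0.709235 = -0.562216;  D = -0.526298-0.197731i
d^2_{2,1}: single k=0 term ⇒ -0.372865;  D = +0.308049-0.210080i
Y_2^{m'}(θ=3.0183,φ=6.2668) and Σ D·Y over m':
  (+0.5971+0.0548i)·(+0.0058+0.0002i)  (-0.2131+0.2508i)·(-0.0943-0.0015i)  (+0.0696+0.2688i)·(+0.6165+0.0000i)  (-0.5263-0.1977i)·(+0.0943-0.0015i)  (+0.3080-0.2101i)·(+0.0058-0.0002i)
Y_2^1(R⁻¹ n̂) = +0.018720+0.123713i

Re=0.0187 Im=0.1237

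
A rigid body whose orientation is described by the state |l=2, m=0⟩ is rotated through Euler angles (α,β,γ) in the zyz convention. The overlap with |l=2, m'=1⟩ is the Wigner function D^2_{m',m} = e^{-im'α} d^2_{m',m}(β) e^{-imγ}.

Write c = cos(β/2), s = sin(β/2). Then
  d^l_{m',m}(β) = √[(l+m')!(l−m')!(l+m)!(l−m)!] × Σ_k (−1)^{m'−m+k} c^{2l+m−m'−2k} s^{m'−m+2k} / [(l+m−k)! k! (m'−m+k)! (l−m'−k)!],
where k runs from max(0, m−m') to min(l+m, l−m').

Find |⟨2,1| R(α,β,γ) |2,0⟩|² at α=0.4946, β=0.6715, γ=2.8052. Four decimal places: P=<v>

P=0.3559

D^2_{1,0}(0.4946,0.6715,2.8052) = e^{-i·1·0.4946}·d^2_{1,0}(0.6715)·e^{-i·0·2.8052}. Compute d first:
Half-angle: c=0.944163, s=0.329477. N=√(6·1·2·2)=4.898979
Admissible k: 0..1 (factorial args all ≥0)
  k=0: (−1)^1·4.8990/(2)·0.9442^3·0.3295^1 = -0.679271
  k=1: (−1)^2·4.8990/(2)·0.9442^1·0.3295^3 = +0.082718
d^2_{1,0}(0.6715) = -0.679271 +0.082718 = -0.596553
|D^2_{1,0}|² = |d^2_{1,0}(β)|² = (-0.596553)² = 0.355875 (the z-rotation phases have unit modulus)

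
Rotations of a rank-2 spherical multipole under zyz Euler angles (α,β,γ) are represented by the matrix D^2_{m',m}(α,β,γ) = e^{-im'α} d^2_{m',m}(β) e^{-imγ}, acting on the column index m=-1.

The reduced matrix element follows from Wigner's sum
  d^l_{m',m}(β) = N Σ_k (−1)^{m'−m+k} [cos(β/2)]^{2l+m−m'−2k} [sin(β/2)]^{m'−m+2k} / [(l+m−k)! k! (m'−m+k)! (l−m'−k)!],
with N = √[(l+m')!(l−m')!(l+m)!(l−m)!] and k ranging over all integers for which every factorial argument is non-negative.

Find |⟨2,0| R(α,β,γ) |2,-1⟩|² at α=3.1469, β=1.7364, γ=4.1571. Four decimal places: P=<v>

Split into d^2_{0,-1}(β=1.7364) × two z-phases.
c=cos(1.7364/2)=0.646201, s=sin(1.7364/2)=0.763167; N=√[2·2·1·6]=4.898979
k: max(0,(-1)−(0))=0 … min(2+(-1),2−(0))=1
  k=0: (−1)^1·4.8990/(2)·0.6462^3·0.7632^1 = -0.504427
  k=1: (−1)^2·4.8990/(2)·0.6462^1·0.7632^3 = +0.703562
d^2_{0,-1}(1.7364) = -0.504427 +0.703562 = +0.199134
|D^2_{0,-1}|² = |d^2_{0,-1}(β)|² = (+0.199134)² = 0.039654 (the z-rotation phases have unit modulus)

P=0.0397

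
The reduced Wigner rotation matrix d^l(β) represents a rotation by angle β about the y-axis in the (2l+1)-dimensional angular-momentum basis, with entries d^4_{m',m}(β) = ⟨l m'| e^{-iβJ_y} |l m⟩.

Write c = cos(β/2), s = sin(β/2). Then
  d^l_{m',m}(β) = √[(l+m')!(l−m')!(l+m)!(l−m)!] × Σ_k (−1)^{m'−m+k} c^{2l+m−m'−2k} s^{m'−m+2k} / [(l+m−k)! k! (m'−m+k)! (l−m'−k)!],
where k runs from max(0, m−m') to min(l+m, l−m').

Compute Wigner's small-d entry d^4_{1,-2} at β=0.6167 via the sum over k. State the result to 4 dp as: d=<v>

d^4_{1,-2}(β=0.6167) via Wigner's sum:
Half-angle: c=0.952836, s=0.303487. N=√(120·6·2·720)=1018.233765
The bounds max(0,m−m')=0 and min(l+m,l−m')=2 give 3 terms
  k=0: (−1)^3·1018.2338/(72)·0.9528^5·0.3035^3 = -0.310474
  k=1: (−1)^4·1018.2338/(48)·0.9528^3·0.3035^5 = +0.047245
  k=2: (−1)^5·1018.2338/(240)·0.9528^1·0.3035^7 = -0.000959
d^4_{1,-2}(0.6167) = -0.310474 +0.047245 -0.000959 = -0.264187

d=-0.2642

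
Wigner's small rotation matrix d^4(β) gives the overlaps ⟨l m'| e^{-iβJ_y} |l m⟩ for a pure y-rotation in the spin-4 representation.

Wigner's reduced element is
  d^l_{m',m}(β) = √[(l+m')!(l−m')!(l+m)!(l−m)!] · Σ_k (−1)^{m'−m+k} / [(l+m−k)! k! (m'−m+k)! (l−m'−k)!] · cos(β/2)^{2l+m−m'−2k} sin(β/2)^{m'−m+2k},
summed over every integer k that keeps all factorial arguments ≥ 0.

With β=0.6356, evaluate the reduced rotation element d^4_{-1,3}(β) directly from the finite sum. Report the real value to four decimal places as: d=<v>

d=0.0960

d^4_{-1,3}(β=0.6356) via Wigner's sum:
With c≡cos(β/2)=0.949925 and s≡sin(β/2)=0.312477, N=[6·120·5040·1]^{1/2}=1904.940944
k: max(0,(3)−(-1))=4 … min(4+(3),4−(-1))=5
  k=4: (−1)^0·1904.9409/(144)·0.9499^4·0.3125^4 = +0.102696
  k=5: (−1)^1·1904.9409/(240)·0.9499^2·0.3125^6 = -0.006667
d^4_{-1,3}(0.6356) = +0.102696 -0.006667 = +0.096028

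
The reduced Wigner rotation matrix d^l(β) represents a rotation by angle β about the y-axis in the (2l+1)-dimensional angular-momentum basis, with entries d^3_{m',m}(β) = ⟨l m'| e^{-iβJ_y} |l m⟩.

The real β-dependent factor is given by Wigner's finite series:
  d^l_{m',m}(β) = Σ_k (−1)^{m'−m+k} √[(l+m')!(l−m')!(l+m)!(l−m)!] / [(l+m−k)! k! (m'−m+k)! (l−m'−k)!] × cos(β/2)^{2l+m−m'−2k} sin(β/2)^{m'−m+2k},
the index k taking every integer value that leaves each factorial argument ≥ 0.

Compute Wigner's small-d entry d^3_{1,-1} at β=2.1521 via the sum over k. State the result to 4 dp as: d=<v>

d^3_{1,-1}(β=2.1521) via Wigner's sum:
With c≡cos(β/2)=0.474808 and s≡sin(β/2)=0.880089, N=[24·2·2·24]^{1/2}=48.000000
Admissible k: 0..2 (factorial args all ≥0)
  k=0: (−1)^2·48.0000/(8)·0.4748^4·0.8801^2 = +0.236199
  k=1: (−1)^3·48.0000/(6)·0.4748^2·0.8801^4 = -1.082016
  k=2: (−1)^4·48.0000/(48)·0.4748^0·0.8801^6 = +0.464687
d^3_{1,-1}(2.1521) = +0.236199 -1.082016 +0.464687 = -0.381130

d=-0.3811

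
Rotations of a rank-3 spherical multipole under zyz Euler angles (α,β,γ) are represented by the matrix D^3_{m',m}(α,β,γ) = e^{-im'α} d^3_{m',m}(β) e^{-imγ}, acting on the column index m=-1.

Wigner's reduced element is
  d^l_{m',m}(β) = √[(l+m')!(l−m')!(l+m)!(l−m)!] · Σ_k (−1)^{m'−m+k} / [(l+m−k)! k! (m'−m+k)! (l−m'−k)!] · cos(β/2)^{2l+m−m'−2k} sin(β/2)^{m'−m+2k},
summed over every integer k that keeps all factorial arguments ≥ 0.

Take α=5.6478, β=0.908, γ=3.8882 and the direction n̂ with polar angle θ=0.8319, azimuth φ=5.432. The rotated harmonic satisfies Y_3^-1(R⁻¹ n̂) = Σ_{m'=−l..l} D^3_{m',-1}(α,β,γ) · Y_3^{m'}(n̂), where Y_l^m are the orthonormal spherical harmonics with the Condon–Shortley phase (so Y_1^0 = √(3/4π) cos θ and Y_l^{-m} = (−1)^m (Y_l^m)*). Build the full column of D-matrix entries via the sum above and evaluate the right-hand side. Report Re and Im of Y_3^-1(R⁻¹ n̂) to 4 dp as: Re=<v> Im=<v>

Need the full column D^3_{m',-1} for m'=−3..3 at α=5.6478, β=0.908, γ=3.8882.
cos(β/2)=0.898700, sin(β/2)=0.438564
d^3_{-3,-1}: single k=2 term ⇒ +0.485926;  D = -0.194251+0.445411i
d^3_{-2,-1}: k∈[1..2] ⇒ +0.813030 -0.387233 = +0.425797;  D = -0.368631+0.213107i
d^3_{-1,-1}: k∈[0..2] ⇒ +0.526852 -1.003725 +0.179272 = -0.297601;  D = +0.295762+0.033032i
d^3_{0,-1}: k∈[0..2] ⇒ -0.890630 +0.636289 -0.050509 = -0.304850;  D = +0.223759+0.207039i
d^3_{1,-1}: k∈[0..2] ⇒ +0.752794 -0.239029 +0.007115 = +0.520880;  D = -0.097761-0.511624i
d^3_{2,-1}: k∈[0..1] ⇒ -0.387233 +0.046108 = -0.341125;  D = -0.147327+0.307670i
d^3_{3,-1}: single k=0 term ⇒ +0.115719;  D = +0.102167-0.054341i
Y_3^{m'}(θ=0.8319,φ=5.432) and Σ D·Y over m':
  (-0.1943+0.4454i)·(-0.1402+0.0935i)  (-0.3686+0.2131i)·(-0.0493+0.3728i)  (+0.2958+0.0330i)·(+0.1996+0.2278i)  (+0.2238+0.2070i)·(-0.1840+0.0000i)  (-0.0978-0.5116i)·(-0.1996+0.2278i)  (-0.1473+0.3077i)·(-0.0493-0.3728i)  (+0.1022-0.0543i)·(+0.1402+0.0935i)
Y_3^-1(R⁻¹ n̂) = +0.212120-0.071162i

Re=0.2121 Im=-0.0712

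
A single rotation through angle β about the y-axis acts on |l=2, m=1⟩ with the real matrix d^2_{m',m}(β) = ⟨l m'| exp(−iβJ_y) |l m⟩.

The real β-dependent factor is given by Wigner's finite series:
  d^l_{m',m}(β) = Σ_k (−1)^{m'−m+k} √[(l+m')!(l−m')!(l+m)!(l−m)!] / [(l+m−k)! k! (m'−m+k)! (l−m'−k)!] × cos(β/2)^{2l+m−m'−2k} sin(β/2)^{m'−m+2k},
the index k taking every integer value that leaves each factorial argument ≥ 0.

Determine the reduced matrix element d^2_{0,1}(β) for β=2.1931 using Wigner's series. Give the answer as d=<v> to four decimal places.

d=-0.5801

d^2_{0,1}(β=2.1931) via Wigner's sum:
c=cos(2.1931/2)=0.456668, s=sin(2.1931/2)=0.889637; N=√[2·2·6·1]=4.898979
k∈{1,2} keeps every argument non-negative
  k=1: (−1)^0·4.8990/(2)·0.4567^3·0.8896^1 = +0.207535
  k=2: (−1)^1·4.8990/(2)·0.4567^1·0.8896^3 = -0.787617
d^2_{0,1}(2.1931) = +0.207535 -0.787617 = -0.580082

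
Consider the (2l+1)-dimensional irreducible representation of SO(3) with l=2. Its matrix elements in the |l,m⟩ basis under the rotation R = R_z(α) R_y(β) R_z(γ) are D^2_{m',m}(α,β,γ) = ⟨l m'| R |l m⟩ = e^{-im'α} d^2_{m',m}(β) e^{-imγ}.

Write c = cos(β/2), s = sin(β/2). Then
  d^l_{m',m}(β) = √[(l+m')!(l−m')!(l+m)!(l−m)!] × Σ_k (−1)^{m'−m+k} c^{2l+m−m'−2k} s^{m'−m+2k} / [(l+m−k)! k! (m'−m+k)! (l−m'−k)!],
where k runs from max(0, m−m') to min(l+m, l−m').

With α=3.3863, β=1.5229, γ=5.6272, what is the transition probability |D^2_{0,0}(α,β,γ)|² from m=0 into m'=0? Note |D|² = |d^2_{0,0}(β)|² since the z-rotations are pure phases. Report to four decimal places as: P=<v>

Split into d^2_{0,0}(β=1.5229) × two z-phases.
Half-angle: c=0.723836, s=0.689972. N=√(2·2·2·2)=4.000000
Admissible k: 0..2 (factorial args all ≥0)
  k=0: (−1)^0·4.0000/(4)·0.7238^4·0.6900^0 = +0.274512
  k=1: (−1)^1·4.0000/(1)·0.7238^2·0.6900^2 = -0.997708
  k=2: (−1)^2·4.0000/(4)·0.7238^0·0.6900^4 = +0.226634
d^2_{0,0}(1.5229) = +0.274512 -0.997708 +0.226634 = -0.496562
|D^2_{0,0}|² = |d^2_{0,0}(β)|² = (-0.496562)² = 0.246573 (the z-rotation phases have unit modulus)

P=0.2466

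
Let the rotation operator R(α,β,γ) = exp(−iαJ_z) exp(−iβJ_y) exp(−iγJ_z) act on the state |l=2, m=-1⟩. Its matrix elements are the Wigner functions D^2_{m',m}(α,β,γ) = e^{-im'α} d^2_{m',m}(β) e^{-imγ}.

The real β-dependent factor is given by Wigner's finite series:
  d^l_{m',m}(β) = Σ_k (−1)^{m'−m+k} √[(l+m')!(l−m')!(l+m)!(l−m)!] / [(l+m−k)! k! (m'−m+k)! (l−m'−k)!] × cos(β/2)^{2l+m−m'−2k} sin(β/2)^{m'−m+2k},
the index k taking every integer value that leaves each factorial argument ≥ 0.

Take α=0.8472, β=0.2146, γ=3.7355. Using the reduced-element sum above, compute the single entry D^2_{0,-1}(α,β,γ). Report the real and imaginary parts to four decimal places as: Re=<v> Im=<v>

D^2_{0,-1}(0.8472,0.2146,3.7355) = e^{-i·0·0.8472}·d^2_{0,-1}(0.2146)·e^{-i·-1·3.7355}. Compute d first:
c=cos(0.2146/2)=0.994249, s=sin(0.2146/2)=0.107094; N=√[2·2·1·6]=4.898979
Admissible k: 0..1 (factorial args all ≥0)
  k=0: (−1)^1·4.8990/(2)·0.9942^3·0.1071^1 = -0.257826
  k=1: (−1)^2·4.8990/(2)·0.9942^1·0.1071^3 = +0.002991
d^2_{0,-1}(0.2146) = -0.257826 +0.002991 = -0.254835
D = (+1.000000+0.000000i)·(-0.254835)·(-0.828760-0.559604i) = +0.211197+0.142606i

Re=0.2112 Im=0.1426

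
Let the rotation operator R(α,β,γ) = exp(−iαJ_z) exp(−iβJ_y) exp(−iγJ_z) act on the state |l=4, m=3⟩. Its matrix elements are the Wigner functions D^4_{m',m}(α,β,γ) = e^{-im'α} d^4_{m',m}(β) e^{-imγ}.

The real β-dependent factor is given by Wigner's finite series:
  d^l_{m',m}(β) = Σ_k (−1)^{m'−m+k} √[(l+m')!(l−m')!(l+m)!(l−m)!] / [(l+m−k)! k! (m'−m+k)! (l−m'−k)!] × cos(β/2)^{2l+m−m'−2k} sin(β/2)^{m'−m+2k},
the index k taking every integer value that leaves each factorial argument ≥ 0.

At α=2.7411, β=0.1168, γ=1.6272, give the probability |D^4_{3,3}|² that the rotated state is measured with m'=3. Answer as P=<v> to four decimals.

P=0.9271

Split into d^4_{3,3}(β=0.1168) × two z-phases.
c=cos(0.1168/2)=0.998295, s=sin(0.1168/2)=0.058367; N=√[5040·1·5040·1]=5040.000000
The bounds max(0,m−m')=0 and min(l+m,l−m')=1 give 2 terms
  k=0: (−1)^0·5040.0000/(5040)·0.9983^8·0.0584^0 = +0.986443
  k=1: (−1)^1·5040.0000/(720)·0.9983^6·0.0584^2 = -0.023604
d^4_{3,3}(0.1168) = +0.986443 -0.023604 = +0.962839
|D^4_{3,3}|² = |d^4_{3,3}(β)|² = (+0.962839)² = 0.927059 (the z-rotation phases have unit modulus)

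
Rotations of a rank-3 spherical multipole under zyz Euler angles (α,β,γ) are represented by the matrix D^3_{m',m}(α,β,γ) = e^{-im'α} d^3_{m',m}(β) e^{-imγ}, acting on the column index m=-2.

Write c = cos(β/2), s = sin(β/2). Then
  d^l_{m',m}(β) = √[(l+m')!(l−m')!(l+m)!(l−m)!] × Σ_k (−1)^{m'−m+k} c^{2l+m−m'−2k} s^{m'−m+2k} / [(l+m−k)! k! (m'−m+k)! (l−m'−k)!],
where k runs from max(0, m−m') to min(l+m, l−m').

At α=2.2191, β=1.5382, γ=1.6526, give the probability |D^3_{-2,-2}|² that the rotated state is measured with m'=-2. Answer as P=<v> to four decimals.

First d^3_{-2,-2}(β=1.5382), then the phase factors e^{-i(-2)α} and e^{-i(-2)γ}:
c=cos(1.5382/2)=0.718537, s=sin(1.5382/2)=0.695489; N=√[1·120·1·120]=120.000000
The bounds max(0,m−m')=0 and min(l+m,l−m')=1 give 2 terms
  k=0: (−1)^0·120.0000/(120)·0.7185^6·0.6955^0 = +0.137624
  k=1: (−1)^1·120.0000/(24)·0.7185^4·0.6955^2 = -0.644684
d^3_{-2,-2}(1.5382) = +0.137624 -0.644684 = -0.507060
|D^3_{-2,-2}|² = |d^3_{-2,-2}(β)|² = (-0.507060)² = 0.257109 (the z-rotation phases have unit modulus)

P=0.2571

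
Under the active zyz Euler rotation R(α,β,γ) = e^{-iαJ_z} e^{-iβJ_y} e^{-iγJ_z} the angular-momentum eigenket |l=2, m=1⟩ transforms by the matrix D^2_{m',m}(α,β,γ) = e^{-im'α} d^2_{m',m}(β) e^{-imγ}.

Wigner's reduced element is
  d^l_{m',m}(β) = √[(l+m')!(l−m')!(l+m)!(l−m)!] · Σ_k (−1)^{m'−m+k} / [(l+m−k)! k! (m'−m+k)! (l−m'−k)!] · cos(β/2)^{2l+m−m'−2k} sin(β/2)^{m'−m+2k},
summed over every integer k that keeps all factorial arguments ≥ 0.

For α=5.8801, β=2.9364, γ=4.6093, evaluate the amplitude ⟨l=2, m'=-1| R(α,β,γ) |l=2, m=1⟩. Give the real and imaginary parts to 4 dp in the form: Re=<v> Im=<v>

Re=-0.2801 Im=-0.9057

First d^2_{-1,1}(β=2.9364), then the phase factors e^{-i(-1)α} and e^{-i(1)γ}:
Half-angle: c=0.102416, s=0.994742. N=√(1·6·6·1)=6.000000
k: max(0,(1)−(-1))=2 … min(2+(1),2−(-1))=3
  k=2: (−1)^0·6.0000/(2)·0.1024^2·0.9947^2 = +0.031137
  k=3: (−1)^1·6.0000/(6)·0.1024^0·0.9947^4 = -0.979132
d^2_{-1,1}(2.9364) = +0.031137 -0.979132 = -0.947994
Attach z-rotation phases: D = e^{-i(-1)(5.8801)}·(-0.947994)·e^{-i(1)(4.6093)} = -0.280148-0.905655i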